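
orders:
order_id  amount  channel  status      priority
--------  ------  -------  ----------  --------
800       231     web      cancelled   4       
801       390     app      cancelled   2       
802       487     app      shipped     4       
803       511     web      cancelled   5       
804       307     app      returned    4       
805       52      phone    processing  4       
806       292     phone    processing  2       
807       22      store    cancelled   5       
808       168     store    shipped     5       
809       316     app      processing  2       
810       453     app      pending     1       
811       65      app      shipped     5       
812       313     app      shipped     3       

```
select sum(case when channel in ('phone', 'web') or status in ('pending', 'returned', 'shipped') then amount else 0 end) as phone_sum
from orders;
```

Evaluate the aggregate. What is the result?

2879

order_id=800: ✓ → 231
order_id=801: ✗
order_id=802: ✓ → 487
order_id=803: ✓ → 511
order_id=804: ✓ → 307
order_id=805: ✓ → 52
order_id=806: ✓ → 292
order_id=807: ✗
order_id=808: ✓ → 168
order_id=809: ✗
order_id=810: ✓ → 453
order_id=811: ✓ → 65
order_id=812: ✓ → 313
phone_sum = 231 + 487 + 511 + 307 + 52 + 292 + 168 + 453 + 65 + 313 = 2879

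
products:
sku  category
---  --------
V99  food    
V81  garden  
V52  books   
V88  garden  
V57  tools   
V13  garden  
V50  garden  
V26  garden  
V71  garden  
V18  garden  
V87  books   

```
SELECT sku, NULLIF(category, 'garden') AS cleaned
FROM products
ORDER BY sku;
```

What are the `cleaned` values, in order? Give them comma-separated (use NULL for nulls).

NULL, NULL, NULL, NULL, books, tools, NULL, NULL, books, NULL, food

sku=V13: category=garden vs garden: equal → NULL
sku=V18: category=garden vs garden: equal → NULL
sku=V26: category=garden vs garden: equal → NULL
sku=V50: category=garden vs garden: equal → NULL
sku=V52: category=books vs garden: differ → books
sku=V57: category=tools vs garden: differ → tools
sku=V71: category=garden vs garden: equal → NULL
sku=V81: category=garden vs garden: equal → NULL
sku=V87: category=books vs garden: differ → books
sku=V88: category=garden vs garden: equal → NULL
sku=V99: category=food vs garden: differ → food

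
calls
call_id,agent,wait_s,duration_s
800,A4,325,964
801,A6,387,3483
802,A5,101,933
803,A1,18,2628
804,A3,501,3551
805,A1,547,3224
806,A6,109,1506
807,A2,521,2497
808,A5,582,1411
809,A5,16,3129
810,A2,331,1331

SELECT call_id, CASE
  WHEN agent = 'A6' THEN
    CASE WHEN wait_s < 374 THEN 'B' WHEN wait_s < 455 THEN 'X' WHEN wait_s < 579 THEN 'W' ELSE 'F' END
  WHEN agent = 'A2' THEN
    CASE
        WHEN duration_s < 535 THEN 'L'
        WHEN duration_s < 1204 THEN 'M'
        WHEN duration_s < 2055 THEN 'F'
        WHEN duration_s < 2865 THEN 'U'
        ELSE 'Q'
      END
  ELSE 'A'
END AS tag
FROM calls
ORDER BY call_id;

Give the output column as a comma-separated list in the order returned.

A, X, A, A, A, A, B, U, A, A, F

call_id=800: agent='A4' → outer ELSE → A
call_id=801: agent='A6' → inner[wait_s < 455] → X
call_id=802: agent='A5' → outer ELSE → A
call_id=803: agent='A1' → outer ELSE → A
call_id=804: agent='A3' → outer ELSE → A
call_id=805: agent='A1' → outer ELSE → A
call_id=806: agent='A6' → inner[wait_s < 374] → B
call_id=807: agent='A2' → inner[duration_s < 2865] → U
call_id=808: agent='A5' → outer ELSE → A
call_id=809: agent='A5' → outer ELSE → A
call_id=810: agent='A2' → inner[duration_s < 2055] → F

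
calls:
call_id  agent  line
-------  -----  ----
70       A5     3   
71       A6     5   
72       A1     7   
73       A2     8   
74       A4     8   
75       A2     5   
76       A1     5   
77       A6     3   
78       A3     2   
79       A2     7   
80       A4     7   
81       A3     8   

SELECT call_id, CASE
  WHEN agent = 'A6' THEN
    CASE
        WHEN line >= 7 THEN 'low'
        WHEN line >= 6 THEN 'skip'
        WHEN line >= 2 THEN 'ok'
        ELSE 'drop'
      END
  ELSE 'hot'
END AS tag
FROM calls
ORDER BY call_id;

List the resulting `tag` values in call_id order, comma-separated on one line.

hot, ok, hot, hot, hot, hot, hot, ok, hot, hot, hot, hot

call_id=70: agent='A5' → outer ELSE → hot
call_id=71: agent='A6' → inner[line >= 2] → ok
call_id=72: agent='A1' → outer ELSE → hot
call_id=73: agent='A2' → outer ELSE → hot
call_id=74: agent='A4' → outer ELSE → hot
call_id=75: agent='A2' → outer ELSE → hot
call_id=76: agent='A1' → outer ELSE → hot
call_id=77: agent='A6' → inner[line >= 2] → ok
call_id=78: agent='A3' → outer ELSE → hot
call_id=79: agent='A2' → outer ELSE → hot
call_id=80: agent='A4' → outer ELSE → hot
call_id=81: agent='A3' → outer ELSE → hot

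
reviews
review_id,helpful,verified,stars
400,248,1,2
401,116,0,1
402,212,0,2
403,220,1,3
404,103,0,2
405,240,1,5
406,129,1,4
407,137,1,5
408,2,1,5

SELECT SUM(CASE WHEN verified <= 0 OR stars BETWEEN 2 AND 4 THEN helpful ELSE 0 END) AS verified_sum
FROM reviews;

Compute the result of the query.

1028

review_id=400: ✓ → 248
review_id=401: ✓ → 116
review_id=402: ✓ → 212
review_id=403: ✓ → 220
review_id=404: ✓ → 103
review_id=405: ✗
review_id=406: ✓ → 129
review_id=407: ✗
review_id=408: ✗
verified_sum = 248 + 116 + 212 + 220 + 103 + 129 = 1028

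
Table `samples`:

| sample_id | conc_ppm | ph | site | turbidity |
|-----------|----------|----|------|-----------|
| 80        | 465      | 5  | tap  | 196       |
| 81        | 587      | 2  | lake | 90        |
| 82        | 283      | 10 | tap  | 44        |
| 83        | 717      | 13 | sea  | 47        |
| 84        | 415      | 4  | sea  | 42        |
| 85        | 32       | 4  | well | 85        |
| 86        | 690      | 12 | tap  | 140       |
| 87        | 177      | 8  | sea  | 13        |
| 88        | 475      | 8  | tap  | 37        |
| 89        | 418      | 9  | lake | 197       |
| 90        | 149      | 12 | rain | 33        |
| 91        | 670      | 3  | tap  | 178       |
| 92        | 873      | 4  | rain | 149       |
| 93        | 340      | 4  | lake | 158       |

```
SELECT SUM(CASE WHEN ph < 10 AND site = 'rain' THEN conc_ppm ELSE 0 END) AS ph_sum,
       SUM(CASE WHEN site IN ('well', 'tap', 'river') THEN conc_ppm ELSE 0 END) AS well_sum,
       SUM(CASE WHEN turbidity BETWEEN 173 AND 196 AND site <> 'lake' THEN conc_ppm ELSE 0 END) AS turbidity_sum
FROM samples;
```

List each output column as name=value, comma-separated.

ph_sum=873, well_sum=2615, turbidity_sum=1135

[ph_sum: ph < 10 AND site = 'rain']
sample_id=80: ✗
sample_id=81: ✗
sample_id=82: ✗
sample_id=83: ✗
sample_id=84: ✗
sample_id=85: ✗
sample_id=86: ✗
sample_id=87: ✗
sample_id=88: ✗
sample_id=89: ✗
sample_id=90: ✗
sample_id=91: ✗
sample_id=92: ✓ → 873
sample_id=93: ✗
ph_sum = 873
—
[well_sum: site IN ('well', 'tap', 'river')]
sample_id=80: ✓ → 465
sample_id=81: ✗
sample_id=82: ✓ → 283
sample_id=83: ✗
sample_id=84: ✗
sample_id=85: ✓ → 32
sample_id=86: ✓ → 690
sample_id=87: ✗
sample_id=88: ✓ → 475
sample_id=89: ✗
sample_id=90: ✗
sample_id=91: ✓ → 670
sample_id=92: ✗
sample_id=93: ✗
well_sum = 465 + 283 + 32 + 690 + 475 + 670 = 2615
—
[turbidity_sum: turbidity BETWEEN 173 AND 196 AND site <> 'lake']
sample_id=80: ✓ → 465
sample_id=81: ✗
sample_id=82: ✗
sample_id=83: ✗
sample_id=84: ✗
sample_id=85: ✗
sample_id=86: ✗
sample_id=87: ✗
sample_id=88: ✗
sample_id=89: ✗
sample_id=90: ✗
sample_id=91: ✓ → 670
sample_id=92: ✗
sample_id=93: ✗
turbidity_sum = 465 + 670 = 1135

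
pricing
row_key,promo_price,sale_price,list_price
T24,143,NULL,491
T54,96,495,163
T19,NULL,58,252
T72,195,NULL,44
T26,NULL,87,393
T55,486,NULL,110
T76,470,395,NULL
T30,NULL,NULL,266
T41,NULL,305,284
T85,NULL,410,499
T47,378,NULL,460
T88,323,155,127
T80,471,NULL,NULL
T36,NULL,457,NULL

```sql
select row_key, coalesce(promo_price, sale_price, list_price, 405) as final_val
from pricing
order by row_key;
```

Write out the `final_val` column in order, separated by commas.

58, 143, 87, 266, 457, 305, 378, 96, 486, 195, 470, 471, 410, 323

row_key=T19: promo_price=NULL, sale_price=58 → 58
row_key=T24: promo_price=143 → 143
row_key=T26: promo_price=NULL, sale_price=87 → 87
row_key=T30: promo_price=NULL, sale_price=NULL, list_price=266 → 266
row_key=T36: promo_price=NULL, sale_price=457 → 457
row_key=T41: promo_price=NULL, sale_price=305 → 305
row_key=T47: promo_price=378 → 378
row_key=T54: promo_price=96 → 96
row_key=T55: promo_price=486 → 486
row_key=T72: promo_price=195 → 195
row_key=T76: promo_price=470 → 470
row_key=T80: promo_price=471 → 471
row_key=T85: promo_price=NULL, sale_price=410 → 410
row_key=T88: promo_price=323 → 323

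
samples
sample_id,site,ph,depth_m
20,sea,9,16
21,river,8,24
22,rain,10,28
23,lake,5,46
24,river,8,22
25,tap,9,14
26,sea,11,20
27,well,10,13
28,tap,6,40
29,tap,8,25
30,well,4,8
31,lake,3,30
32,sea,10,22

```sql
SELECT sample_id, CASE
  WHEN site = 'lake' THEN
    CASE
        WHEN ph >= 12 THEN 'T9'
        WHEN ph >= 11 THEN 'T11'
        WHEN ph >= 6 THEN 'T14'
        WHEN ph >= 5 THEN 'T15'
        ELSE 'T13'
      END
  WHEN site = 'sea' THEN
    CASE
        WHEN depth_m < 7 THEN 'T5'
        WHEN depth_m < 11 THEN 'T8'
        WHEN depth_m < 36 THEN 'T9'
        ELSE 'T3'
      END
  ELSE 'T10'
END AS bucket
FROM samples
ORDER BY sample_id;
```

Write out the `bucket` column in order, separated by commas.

T9, T10, T10, T15, T10, T10, T9, T10, T10, T10, T10, T13, T9

sample_id=20: site='sea' → inner[depth_m < 36] → T9
sample_id=21: site='river' → outer ELSE → T10
sample_id=22: site='rain' → outer ELSE → T10
sample_id=23: site='lake' → inner[ph >= 5] → T15
sample_id=24: site='river' → outer ELSE → T10
sample_id=25: site='tap' → outer ELSE → T10
sample_id=26: site='sea' → inner[depth_m < 36] → T9
sample_id=27: site='well' → outer ELSE → T10
sample_id=28: site='tap' → outer ELSE → T10
sample_id=29: site='tap' → outer ELSE → T10
sample_id=30: site='well' → outer ELSE → T10
sample_id=31: site='lake' → inner[ELSE] → T13
sample_id=32: site='sea' → inner[depth_m < 36] → T9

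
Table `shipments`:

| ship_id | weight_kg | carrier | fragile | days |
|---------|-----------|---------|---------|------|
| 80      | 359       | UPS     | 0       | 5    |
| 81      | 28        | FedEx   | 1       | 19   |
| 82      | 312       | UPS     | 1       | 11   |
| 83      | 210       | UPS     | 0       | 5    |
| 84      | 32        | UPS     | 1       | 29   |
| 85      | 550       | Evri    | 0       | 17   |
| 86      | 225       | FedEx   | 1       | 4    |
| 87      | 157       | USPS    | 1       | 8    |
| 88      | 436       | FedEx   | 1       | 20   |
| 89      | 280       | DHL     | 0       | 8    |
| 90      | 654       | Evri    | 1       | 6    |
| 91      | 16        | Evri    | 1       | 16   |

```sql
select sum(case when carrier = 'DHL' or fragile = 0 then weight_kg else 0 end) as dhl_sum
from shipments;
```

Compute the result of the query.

1399

ship_id=80: ✓ → 359
ship_id=81: ✗
ship_id=82: ✗
ship_id=83: ✓ → 210
ship_id=84: ✗
ship_id=85: ✓ → 550
ship_id=86: ✗
ship_id=87: ✗
ship_id=88: ✗
ship_id=89: ✓ → 280
ship_id=90: ✗
ship_id=91: ✗
dhl_sum = 359 + 210 + 550 + 280 = 1399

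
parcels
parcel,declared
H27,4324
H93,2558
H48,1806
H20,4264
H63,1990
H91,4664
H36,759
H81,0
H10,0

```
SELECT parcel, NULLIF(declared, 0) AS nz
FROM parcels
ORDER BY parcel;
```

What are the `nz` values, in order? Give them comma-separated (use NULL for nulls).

parcel=H10: declared=0 vs 0: equal → NULL
parcel=H20: declared=4264 vs 0: differ → 4264
parcel=H27: declared=4324 vs 0: differ → 4324
parcel=H36: declared=759 vs 0: differ → 759
parcel=H48: declared=1806 vs 0: differ → 1806
parcel=H63: declared=1990 vs 0: differ → 1990
parcel=H81: declared=0 vs 0: equal → NULL
parcel=H91: declared=4664 vs 0: differ → 4664
parcel=H93: declared=2558 vs 0: differ → 2558

NULL, 4264, 4324, 759, 1806, 1990, NULL, 4664, 2558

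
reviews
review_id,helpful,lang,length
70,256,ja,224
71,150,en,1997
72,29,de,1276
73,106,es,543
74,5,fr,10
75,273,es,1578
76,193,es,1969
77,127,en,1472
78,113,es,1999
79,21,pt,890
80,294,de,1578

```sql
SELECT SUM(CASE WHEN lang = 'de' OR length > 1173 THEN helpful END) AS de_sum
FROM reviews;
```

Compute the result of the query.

review_id=70: ✗
review_id=71: ✓ → 150
review_id=72: ✓ → 29
review_id=73: ✗
review_id=74: ✗
review_id=75: ✓ → 273
review_id=76: ✓ → 193
review_id=77: ✓ → 127
review_id=78: ✓ → 113
review_id=79: ✗
review_id=80: ✓ → 294
de_sum = 150 + 29 + 273 + 193 + 127 + 113 + 294 = 1179

1179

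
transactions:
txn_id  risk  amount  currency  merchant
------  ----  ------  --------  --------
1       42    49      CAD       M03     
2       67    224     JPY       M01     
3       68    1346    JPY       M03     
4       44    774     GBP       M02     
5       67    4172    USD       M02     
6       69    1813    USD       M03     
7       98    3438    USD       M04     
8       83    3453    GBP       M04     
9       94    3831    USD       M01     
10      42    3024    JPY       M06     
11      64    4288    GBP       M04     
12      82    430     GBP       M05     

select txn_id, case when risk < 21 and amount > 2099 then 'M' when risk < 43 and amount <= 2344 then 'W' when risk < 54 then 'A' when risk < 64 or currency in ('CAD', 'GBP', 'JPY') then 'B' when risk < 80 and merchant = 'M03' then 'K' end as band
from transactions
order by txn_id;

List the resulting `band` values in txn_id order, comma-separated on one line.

txn_id=1: risk < 43 and amount <= 2344 → W
txn_id=2: risk < 64 or currency in ('CAD', 'GBP', 'JPY') → B
txn_id=3: risk < 64 or currency in ('CAD', 'GBP', 'JPY') → B
txn_id=4: risk < 54 → A
txn_id=5: (no match → NULL) → NULL
txn_id=6: risk < 80 and merchant = 'M03' → K
txn_id=7: (no match → NULL) → NULL
txn_id=8: risk < 64 or currency in ('CAD', 'GBP', 'JPY') → B
txn_id=9: (no match → NULL) → NULL
txn_id=10: risk < 54 → A
txn_id=11: risk < 64 or currency in ('CAD', 'GBP', 'JPY') → B
txn_id=12: risk < 64 or currency in ('CAD', 'GBP', 'JPY') → B

W, B, B, A, NULL, K, NULL, B, NULL, A, B, B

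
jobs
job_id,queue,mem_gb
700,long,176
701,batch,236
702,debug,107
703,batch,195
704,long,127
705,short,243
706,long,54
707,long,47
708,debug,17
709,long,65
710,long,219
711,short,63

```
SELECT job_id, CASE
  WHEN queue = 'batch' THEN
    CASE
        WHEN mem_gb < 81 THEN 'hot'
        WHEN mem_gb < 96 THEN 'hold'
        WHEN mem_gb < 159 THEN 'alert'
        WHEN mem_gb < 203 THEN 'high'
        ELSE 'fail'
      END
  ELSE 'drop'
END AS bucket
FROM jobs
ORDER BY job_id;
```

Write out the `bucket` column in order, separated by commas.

job_id=700: queue='long' → outer ELSE → drop
job_id=701: queue='batch' → inner[ELSE] → fail
job_id=702: queue='debug' → outer ELSE → drop
job_id=703: queue='batch' → inner[mem_gb < 203] → high
job_id=704: queue='long' → outer ELSE → drop
job_id=705: queue='short' → outer ELSE → drop
job_id=706: queue='long' → outer ELSE → drop
job_id=707: queue='long' → outer ELSE → drop
job_id=708: queue='debug' → outer ELSE → drop
job_id=709: queue='long' → outer ELSE → drop
job_id=710: queue='long' → outer ELSE → drop
job_id=711: queue='short' → outer ELSE → drop

drop, fail, drop, high, drop, drop, drop, drop, drop, drop, drop, drop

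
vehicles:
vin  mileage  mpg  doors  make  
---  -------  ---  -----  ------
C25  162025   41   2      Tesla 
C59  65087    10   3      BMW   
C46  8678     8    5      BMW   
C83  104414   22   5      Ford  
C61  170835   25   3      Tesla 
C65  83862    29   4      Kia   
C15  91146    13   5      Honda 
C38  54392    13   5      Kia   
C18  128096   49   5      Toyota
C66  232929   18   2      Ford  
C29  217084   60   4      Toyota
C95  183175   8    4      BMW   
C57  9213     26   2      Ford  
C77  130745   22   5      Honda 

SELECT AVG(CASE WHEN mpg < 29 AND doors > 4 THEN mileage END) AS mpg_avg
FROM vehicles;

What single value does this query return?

77875

vin=C25: ✗
vin=C59: ✗
vin=C46: ✓ → 8678
vin=C83: ✓ → 104414
vin=C61: ✗
vin=C65: ✗
vin=C15: ✓ → 91146
vin=C38: ✓ → 54392
vin=C18: ✗
vin=C66: ✗
vin=C29: ✗
vin=C95: ✗
vin=C57: ✗
vin=C77: ✓ → 130745
mpg_avg = (8678 + 104414 + 91146 + 54392 + 130745) / 5 = 77875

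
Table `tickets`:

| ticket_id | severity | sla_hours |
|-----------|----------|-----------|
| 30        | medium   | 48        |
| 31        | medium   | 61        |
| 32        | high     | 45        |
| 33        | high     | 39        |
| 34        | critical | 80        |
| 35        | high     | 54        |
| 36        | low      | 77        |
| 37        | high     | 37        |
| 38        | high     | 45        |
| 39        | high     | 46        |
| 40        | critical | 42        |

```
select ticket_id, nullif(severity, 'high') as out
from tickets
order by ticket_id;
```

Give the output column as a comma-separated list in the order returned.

medium, medium, NULL, NULL, critical, NULL, low, NULL, NULL, NULL, critical

ticket_id=30: severity=medium vs high: differ → medium
ticket_id=31: severity=medium vs high: differ → medium
ticket_id=32: severity=high vs high: equal → NULL
ticket_id=33: severity=high vs high: equal → NULL
ticket_id=34: severity=critical vs high: differ → critical
ticket_id=35: severity=high vs high: equal → NULL
ticket_id=36: severity=low vs high: differ → low
ticket_id=37: severity=high vs high: equal → NULL
ticket_id=38: severity=high vs high: equal → NULL
ticket_id=39: severity=high vs high: equal → NULL
ticket_id=40: severity=critical vs high: differ → critical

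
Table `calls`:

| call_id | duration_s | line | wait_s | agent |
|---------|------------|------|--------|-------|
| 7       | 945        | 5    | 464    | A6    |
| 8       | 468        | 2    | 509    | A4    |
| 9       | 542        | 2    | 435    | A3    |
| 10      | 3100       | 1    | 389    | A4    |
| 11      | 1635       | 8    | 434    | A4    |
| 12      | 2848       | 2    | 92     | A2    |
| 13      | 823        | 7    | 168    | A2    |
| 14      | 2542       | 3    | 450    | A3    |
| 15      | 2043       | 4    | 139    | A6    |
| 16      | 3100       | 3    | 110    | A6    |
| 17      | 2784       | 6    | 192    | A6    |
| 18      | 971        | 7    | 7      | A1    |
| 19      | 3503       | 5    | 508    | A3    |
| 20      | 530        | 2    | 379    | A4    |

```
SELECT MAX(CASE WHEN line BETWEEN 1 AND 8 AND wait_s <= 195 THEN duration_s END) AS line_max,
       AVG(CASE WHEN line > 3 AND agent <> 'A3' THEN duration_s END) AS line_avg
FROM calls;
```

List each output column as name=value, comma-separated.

line_max=3100, line_avg=1533.5

[line_max: line BETWEEN 1 AND 8 AND wait_s <= 195]
call_id=7: ✗
call_id=8: ✗
call_id=9: ✗
call_id=10: ✗
call_id=11: ✗
call_id=12: ✓ → 2848
call_id=13: ✓ → 823
call_id=14: ✗
call_id=15: ✓ → 2043
call_id=16: ✓ → 3100
call_id=17: ✓ → 2784
call_id=18: ✓ → 971
call_id=19: ✗
call_id=20: ✗
line_max = MAX(2848, 823, 2043, 3100, 2784, 971) = 3100
—
[line_avg: line > 3 AND agent <> 'A3']
call_id=7: ✓ → 945
call_id=8: ✗
call_id=9: ✗
call_id=10: ✗
call_id=11: ✓ → 1635
call_id=12: ✗
call_id=13: ✓ → 823
call_id=14: ✗
call_id=15: ✓ → 2043
call_id=16: ✗
call_id=17: ✓ → 2784
call_id=18: ✓ → 971
call_id=19: ✗
call_id=20: ✗
line_avg = (945 + 1635 + 823 + 2043 + 2784 + 971) / 6 = 1533.5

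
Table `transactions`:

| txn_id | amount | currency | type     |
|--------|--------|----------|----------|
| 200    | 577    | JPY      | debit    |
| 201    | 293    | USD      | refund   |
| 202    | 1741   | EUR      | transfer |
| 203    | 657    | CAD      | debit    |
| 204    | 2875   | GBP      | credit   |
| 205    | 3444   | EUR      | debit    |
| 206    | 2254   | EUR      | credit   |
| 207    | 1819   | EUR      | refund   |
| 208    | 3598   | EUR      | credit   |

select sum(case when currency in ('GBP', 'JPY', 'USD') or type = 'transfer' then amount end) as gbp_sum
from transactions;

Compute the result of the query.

txn_id=200: ✓ → 577
txn_id=201: ✓ → 293
txn_id=202: ✓ → 1741
txn_id=203: ✗
txn_id=204: ✓ → 2875
txn_id=205: ✗
txn_id=206: ✗
txn_id=207: ✗
txn_id=208: ✗
gbp_sum = 577 + 293 + 1741 + 2875 = 5486

5486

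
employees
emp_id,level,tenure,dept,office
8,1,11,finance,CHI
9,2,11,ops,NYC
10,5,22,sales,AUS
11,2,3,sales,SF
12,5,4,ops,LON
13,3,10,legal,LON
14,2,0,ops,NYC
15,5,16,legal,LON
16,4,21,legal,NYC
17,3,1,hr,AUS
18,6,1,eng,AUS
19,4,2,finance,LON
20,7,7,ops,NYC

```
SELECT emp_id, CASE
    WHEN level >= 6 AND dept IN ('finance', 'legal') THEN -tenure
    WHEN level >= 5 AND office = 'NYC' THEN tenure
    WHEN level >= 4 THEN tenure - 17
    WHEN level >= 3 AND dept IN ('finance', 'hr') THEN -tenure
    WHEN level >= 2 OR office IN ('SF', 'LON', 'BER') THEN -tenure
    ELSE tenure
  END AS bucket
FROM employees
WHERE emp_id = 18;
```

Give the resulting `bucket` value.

-16

emp_id = 18: level=6, tenure=1, dept=eng, office=AUS.
level >= 6 AND dept IN ('finance', 'legal') → false
level >= 5 AND office = 'NYC' → false
level >= 4 → true → -16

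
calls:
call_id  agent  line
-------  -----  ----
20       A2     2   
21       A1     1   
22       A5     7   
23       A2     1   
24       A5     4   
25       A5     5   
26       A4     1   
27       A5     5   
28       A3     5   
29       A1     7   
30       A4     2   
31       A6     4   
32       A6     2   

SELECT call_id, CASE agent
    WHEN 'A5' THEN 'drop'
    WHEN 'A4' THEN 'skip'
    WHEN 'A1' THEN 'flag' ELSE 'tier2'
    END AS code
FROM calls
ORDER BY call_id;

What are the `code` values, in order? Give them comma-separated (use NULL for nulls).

tier2, flag, drop, tier2, drop, drop, skip, drop, tier2, flag, skip, tier2, tier2

call_id=20: ELSE → tier2
call_id=21: agent='A1' → flag
call_id=22: agent='A5' → drop
call_id=23: ELSE → tier2
call_id=24: agent='A5' → drop
call_id=25: agent='A5' → drop
call_id=26: agent='A4' → skip
call_id=27: agent='A5' → drop
call_id=28: ELSE → tier2
call_id=29: agent='A1' → flag
call_id=30: agent='A4' → skip
call_id=31: ELSE → tier2
call_id=32: ELSE → tier2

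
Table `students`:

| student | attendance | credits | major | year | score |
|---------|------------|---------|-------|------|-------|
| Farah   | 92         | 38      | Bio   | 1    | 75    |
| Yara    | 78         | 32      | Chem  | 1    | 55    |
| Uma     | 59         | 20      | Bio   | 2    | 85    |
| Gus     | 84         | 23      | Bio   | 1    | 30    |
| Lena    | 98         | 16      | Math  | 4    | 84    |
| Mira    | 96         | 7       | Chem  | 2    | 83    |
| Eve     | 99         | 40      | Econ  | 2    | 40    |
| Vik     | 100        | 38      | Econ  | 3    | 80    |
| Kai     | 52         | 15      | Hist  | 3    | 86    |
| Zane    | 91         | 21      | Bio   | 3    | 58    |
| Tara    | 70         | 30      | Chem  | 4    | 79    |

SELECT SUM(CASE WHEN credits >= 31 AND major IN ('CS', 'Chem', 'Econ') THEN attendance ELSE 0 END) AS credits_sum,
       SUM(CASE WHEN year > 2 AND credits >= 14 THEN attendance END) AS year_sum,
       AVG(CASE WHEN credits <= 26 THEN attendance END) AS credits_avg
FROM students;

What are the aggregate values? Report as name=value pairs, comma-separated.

[credits_sum: credits >= 31 AND major IN ('CS', 'Chem', 'Econ')]
student=Farah: ✗
student=Yara: ✓ → 78
student=Uma: ✗
student=Gus: ✗
student=Lena: ✗
student=Mira: ✗
student=Eve: ✓ → 99
student=Vik: ✓ → 100
student=Kai: ✗
student=Zane: ✗
student=Tara: ✗
credits_sum = 78 + 99 + 100 = 277
—
[year_sum: year > 2 AND credits >= 14]
student=Farah: ✗
student=Yara: ✗
student=Uma: ✗
student=Gus: ✗
student=Lena: ✓ → 98
student=Mira: ✗
student=Eve: ✗
student=Vik: ✓ → 100
student=Kai: ✓ → 52
student=Zane: ✓ → 91
student=Tara: ✓ → 70
year_sum = 98 + 100 + 52 + 91 + 70 = 411
—
[credits_avg: credits <= 26]
student=Farah: ✗
student=Yara: ✗
student=Uma: ✓ → 59
student=Gus: ✓ → 84
student=Lena: ✓ → 98
student=Mira: ✓ → 96
student=Eve: ✗
student=Vik: ✗
student=Kai: ✓ → 52
student=Zane: ✓ → 91
student=Tara: ✗
credits_avg = (59 + 84 + 98 + 96 + 52 + 91) / 6 = 80

credits_sum=277, year_sum=411, credits_avg=80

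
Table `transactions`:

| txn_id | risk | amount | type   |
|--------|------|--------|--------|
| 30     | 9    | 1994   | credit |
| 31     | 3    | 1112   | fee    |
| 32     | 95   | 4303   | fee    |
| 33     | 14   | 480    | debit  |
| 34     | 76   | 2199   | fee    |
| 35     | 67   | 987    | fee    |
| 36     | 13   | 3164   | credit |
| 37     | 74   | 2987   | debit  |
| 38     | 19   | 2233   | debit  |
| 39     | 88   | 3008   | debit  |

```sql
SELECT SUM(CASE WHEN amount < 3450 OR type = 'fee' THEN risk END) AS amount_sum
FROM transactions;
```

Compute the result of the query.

txn_id=30: ✓ → 9
txn_id=31: ✓ → 3
txn_id=32: ✓ → 95
txn_id=33: ✓ → 14
txn_id=34: ✓ → 76
txn_id=35: ✓ → 67
txn_id=36: ✓ → 13
txn_id=37: ✓ → 74
txn_id=38: ✓ → 19
txn_id=39: ✓ → 88
amount_sum = 9 + 3 + 95 + 14 + 76 + 67 + 13 + 74 + 19 + 88 = 458

458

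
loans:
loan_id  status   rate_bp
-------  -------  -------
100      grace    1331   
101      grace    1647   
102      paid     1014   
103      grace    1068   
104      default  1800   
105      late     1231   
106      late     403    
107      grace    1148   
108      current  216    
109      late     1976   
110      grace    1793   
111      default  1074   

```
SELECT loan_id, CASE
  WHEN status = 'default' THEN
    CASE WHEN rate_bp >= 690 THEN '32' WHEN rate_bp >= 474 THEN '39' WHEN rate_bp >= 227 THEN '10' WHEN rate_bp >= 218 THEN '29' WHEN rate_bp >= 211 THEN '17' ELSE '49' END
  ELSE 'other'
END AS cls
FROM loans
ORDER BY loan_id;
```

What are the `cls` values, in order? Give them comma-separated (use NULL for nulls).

loan_id=100: status='grace' → outer ELSE → other
loan_id=101: status='grace' → outer ELSE → other
loan_id=102: status='paid' → outer ELSE → other
loan_id=103: status='grace' → outer ELSE → other
loan_id=104: status='default' → inner[rate_bp >= 690] → 32
loan_id=105: status='late' → outer ELSE → other
loan_id=106: status='late' → outer ELSE → other
loan_id=107: status='grace' → outer ELSE → other
loan_id=108: status='current' → outer ELSE → other
loan_id=109: status='late' → outer ELSE → other
loan_id=110: status='grace' → outer ELSE → other
loan_id=111: status='default' → inner[rate_bp >= 690] → 32

other, other, other, other, 32, other, other, other, other, other, other, 32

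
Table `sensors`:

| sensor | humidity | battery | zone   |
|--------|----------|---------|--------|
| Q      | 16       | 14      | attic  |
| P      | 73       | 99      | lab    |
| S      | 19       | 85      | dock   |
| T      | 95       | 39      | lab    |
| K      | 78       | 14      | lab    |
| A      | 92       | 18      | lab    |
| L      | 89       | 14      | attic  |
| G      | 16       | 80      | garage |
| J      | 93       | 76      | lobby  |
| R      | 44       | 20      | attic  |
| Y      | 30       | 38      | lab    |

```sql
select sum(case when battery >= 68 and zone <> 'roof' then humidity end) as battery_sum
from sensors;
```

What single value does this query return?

sensor=Q: ✗
sensor=P: ✓ → 73
sensor=S: ✓ → 19
sensor=T: ✗
sensor=K: ✗
sensor=A: ✗
sensor=L: ✗
sensor=G: ✓ → 16
sensor=J: ✓ → 93
sensor=R: ✗
sensor=Y: ✗
battery_sum = 73 + 19 + 16 + 93 = 201

201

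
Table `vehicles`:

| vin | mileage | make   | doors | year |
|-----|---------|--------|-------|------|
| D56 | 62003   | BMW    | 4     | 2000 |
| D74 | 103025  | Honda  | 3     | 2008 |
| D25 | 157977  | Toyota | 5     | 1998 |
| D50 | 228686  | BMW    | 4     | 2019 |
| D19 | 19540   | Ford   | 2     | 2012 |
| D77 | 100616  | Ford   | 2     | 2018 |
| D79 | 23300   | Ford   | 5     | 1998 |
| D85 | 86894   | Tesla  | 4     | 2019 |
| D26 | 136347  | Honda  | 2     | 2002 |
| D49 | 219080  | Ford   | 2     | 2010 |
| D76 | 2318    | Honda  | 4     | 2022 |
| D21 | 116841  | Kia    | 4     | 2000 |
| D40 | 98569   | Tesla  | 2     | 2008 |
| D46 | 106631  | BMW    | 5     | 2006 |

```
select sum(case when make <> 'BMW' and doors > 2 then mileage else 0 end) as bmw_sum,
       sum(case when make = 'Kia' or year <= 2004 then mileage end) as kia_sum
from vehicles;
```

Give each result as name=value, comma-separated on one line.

bmw_sum=490355, kia_sum=496468

[bmw_sum: make <> 'BMW' and doors > 2]
vin=D56: ✗
vin=D74: ✓ → 103025
vin=D25: ✓ → 157977
vin=D50: ✗
vin=D19: ✗
vin=D77: ✗
vin=D79: ✓ → 23300
vin=D85: ✓ → 86894
vin=D26: ✗
vin=D49: ✗
vin=D76: ✓ → 2318
vin=D21: ✓ → 116841
vin=D40: ✗
vin=D46: ✗
bmw_sum = 103025 + 157977 + 23300 + 86894 + 2318 + 116841 = 490355
—
[kia_sum: make = 'Kia' or year <= 2004]
vin=D56: ✓ → 62003
vin=D74: ✗
vin=D25: ✓ → 157977
vin=D50: ✗
vin=D19: ✗
vin=D77: ✗
vin=D79: ✓ → 23300
vin=D85: ✗
vin=D26: ✓ → 136347
vin=D49: ✗
vin=D76: ✗
vin=D21: ✓ → 116841
vin=D40: ✗
vin=D46: ✗
kia_sum = 62003 + 157977 + 23300 + 136347 + 116841 = 496468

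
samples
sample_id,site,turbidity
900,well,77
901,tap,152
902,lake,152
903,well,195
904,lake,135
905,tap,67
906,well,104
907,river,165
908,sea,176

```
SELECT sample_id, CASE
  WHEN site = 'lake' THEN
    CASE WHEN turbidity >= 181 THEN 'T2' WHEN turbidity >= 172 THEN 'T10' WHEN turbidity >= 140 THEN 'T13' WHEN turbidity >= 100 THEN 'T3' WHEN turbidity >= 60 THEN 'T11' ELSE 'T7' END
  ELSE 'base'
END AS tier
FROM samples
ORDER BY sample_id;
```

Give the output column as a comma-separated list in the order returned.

base, base, T13, base, T3, base, base, base, base

sample_id=900: site='well' → outer ELSE → base
sample_id=901: site='tap' → outer ELSE → base
sample_id=902: site='lake' → inner[turbidity >= 140] → T13
sample_id=903: site='well' → outer ELSE → base
sample_id=904: site='lake' → inner[turbidity >= 100] → T3
sample_id=905: site='tap' → outer ELSE → base
sample_id=906: site='well' → outer ELSE → base
sample_id=907: site='river' → outer ELSE → base
sample_id=908: site='sea' → outer ELSE → base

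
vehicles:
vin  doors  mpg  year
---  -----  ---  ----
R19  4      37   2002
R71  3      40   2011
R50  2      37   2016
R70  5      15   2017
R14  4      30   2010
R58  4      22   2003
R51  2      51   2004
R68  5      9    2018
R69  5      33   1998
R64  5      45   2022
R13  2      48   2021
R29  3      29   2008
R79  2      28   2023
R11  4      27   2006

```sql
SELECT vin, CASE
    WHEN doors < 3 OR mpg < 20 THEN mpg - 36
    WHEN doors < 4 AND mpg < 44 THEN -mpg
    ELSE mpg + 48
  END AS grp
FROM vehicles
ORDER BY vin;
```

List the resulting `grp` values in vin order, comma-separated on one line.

75, 12, 78, 85, -29, 1, 15, 70, 93, -27, 81, -21, -40, -8

vin=R11: ELSE → 75
vin=R13: doors < 3 OR mpg < 20 → 12
vin=R14: ELSE → 78
vin=R19: ELSE → 85
vin=R29: doors < 4 AND mpg < 44 → -29
vin=R50: doors < 3 OR mpg < 20 → 1
vin=R51: doors < 3 OR mpg < 20 → 15
vin=R58: ELSE → 70
vin=R64: ELSE → 93
vin=R68: doors < 3 OR mpg < 20 → -27
vin=R69: ELSE → 81
vin=R70: doors < 3 OR mpg < 20 → -21
vin=R71: doors < 4 AND mpg < 44 → -40
vin=R79: doors < 3 OR mpg < 20 → -8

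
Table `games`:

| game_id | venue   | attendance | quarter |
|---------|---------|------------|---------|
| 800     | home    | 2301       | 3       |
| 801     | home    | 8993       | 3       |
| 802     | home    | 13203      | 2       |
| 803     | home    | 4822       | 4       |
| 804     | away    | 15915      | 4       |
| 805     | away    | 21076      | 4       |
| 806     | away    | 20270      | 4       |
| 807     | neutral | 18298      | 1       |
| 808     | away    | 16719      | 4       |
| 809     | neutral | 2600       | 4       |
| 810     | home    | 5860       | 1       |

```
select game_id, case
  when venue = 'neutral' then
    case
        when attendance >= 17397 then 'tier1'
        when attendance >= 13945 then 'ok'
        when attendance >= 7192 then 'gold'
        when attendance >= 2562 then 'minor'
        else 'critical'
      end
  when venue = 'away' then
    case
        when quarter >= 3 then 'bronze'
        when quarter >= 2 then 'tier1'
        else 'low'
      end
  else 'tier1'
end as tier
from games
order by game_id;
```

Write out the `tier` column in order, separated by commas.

tier1, tier1, tier1, tier1, bronze, bronze, bronze, tier1, bronze, minor, tier1

game_id=800: venue='home' → outer ELSE → tier1
game_id=801: venue='home' → outer ELSE → tier1
game_id=802: venue='home' → outer ELSE → tier1
game_id=803: venue='home' → outer ELSE → tier1
game_id=804: venue='away' → inner[quarter >= 3] → bronze
game_id=805: venue='away' → inner[quarter >= 3] → bronze
game_id=806: venue='away' → inner[quarter >= 3] → bronze
game_id=807: venue='neutral' → inner[attendance >= 17397] → tier1
game_id=808: venue='away' → inner[quarter >= 3] → bronze
game_id=809: venue='neutral' → inner[attendance >= 2562] → minor
game_id=810: venue='home' → outer ELSE → tier1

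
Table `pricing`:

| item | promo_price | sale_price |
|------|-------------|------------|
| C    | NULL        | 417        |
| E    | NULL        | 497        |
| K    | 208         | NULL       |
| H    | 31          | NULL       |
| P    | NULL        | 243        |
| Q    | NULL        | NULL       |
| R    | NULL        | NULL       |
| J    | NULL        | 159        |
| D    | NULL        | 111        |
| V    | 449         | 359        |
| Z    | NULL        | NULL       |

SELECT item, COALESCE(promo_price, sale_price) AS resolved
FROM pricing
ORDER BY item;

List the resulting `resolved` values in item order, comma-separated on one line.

417, 111, 497, 31, 159, 208, 243, NULL, NULL, 449, NULL

item=C: promo_price=NULL, sale_price=417 → 417
item=D: promo_price=NULL, sale_price=111 → 111
item=E: promo_price=NULL, sale_price=497 → 497
item=H: promo_price=31 → 31
item=J: promo_price=NULL, sale_price=159 → 159
item=K: promo_price=208 → 208
item=P: promo_price=NULL, sale_price=243 → 243
item=Q: promo_price=NULL, sale_price=NULL (all NULL) → NULL
item=R: promo_price=NULL, sale_price=NULL (all NULL) → NULL
item=V: promo_price=449 → 449
item=Z: promo_price=NULL, sale_price=NULL (all NULL) → NULL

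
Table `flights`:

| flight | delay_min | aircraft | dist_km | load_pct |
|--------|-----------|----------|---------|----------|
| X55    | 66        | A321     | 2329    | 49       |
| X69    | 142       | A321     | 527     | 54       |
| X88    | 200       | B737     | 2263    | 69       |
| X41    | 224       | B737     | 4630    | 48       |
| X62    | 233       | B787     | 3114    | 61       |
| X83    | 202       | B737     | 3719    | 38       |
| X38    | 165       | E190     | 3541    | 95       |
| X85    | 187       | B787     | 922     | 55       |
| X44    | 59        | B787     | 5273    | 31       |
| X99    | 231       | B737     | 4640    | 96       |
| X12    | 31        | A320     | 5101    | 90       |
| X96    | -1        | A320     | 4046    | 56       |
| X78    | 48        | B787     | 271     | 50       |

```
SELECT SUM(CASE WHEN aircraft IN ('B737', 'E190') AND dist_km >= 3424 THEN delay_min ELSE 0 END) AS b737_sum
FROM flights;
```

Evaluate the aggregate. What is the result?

822

flight=X55: ✗
flight=X69: ✗
flight=X88: ✗
flight=X41: ✓ → 224
flight=X62: ✗
flight=X83: ✓ → 202
flight=X38: ✓ → 165
flight=X85: ✗
flight=X44: ✗
flight=X99: ✓ → 231
flight=X12: ✗
flight=X96: ✗
flight=X78: ✗
b737_sum = 224 + 202 + 165 + 231 = 822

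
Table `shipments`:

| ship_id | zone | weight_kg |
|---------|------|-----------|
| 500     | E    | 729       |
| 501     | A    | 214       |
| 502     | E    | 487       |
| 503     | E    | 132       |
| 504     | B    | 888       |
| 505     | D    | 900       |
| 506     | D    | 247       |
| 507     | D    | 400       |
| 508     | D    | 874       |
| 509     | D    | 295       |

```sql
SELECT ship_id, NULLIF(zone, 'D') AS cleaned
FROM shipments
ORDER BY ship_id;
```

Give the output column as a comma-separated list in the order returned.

ship_id=500: zone=E vs D: differ → E
ship_id=501: zone=A vs D: differ → A
ship_id=502: zone=E vs D: differ → E
ship_id=503: zone=E vs D: differ → E
ship_id=504: zone=B vs D: differ → B
ship_id=505: zone=D vs D: equal → NULL
ship_id=506: zone=D vs D: equal → NULL
ship_id=507: zone=D vs D: equal → NULL
ship_id=508: zone=D vs D: equal → NULL
ship_id=509: zone=D vs D: equal → NULL

E, A, E, E, B, NULL, NULL, NULL, NULL, NULL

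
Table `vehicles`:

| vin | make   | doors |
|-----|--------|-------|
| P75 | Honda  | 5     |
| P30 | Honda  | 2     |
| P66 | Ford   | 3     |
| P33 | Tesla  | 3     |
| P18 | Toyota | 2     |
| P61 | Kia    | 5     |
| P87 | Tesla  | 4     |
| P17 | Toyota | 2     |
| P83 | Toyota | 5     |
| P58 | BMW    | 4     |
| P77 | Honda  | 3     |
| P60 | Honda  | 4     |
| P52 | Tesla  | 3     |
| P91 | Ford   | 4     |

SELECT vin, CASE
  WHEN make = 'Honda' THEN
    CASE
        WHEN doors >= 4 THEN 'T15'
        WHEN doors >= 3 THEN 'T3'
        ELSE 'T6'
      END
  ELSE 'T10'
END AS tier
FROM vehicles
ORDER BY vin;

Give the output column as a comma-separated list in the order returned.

T10, T10, T6, T10, T10, T10, T15, T10, T10, T15, T3, T10, T10, T10

vin=P17: make='Toyota' → outer ELSE → T10
vin=P18: make='Toyota' → outer ELSE → T10
vin=P30: make='Honda' → inner[ELSE] → T6
vin=P33: make='Tesla' → outer ELSE → T10
vin=P52: make='Tesla' → outer ELSE → T10
vin=P58: make='BMW' → outer ELSE → T10
vin=P60: make='Honda' → inner[doors >= 4] → T15
vin=P61: make='Kia' → outer ELSE → T10
vin=P66: make='Ford' → outer ELSE → T10
vin=P75: make='Honda' → inner[doors >= 4] → T15
vin=P77: make='Honda' → inner[doors >= 3] → T3
vin=P83: make='Toyota' → outer ELSE → T10
vin=P87: make='Tesla' → outer ELSE → T10
vin=P91: make='Ford' → outer ELSE → T10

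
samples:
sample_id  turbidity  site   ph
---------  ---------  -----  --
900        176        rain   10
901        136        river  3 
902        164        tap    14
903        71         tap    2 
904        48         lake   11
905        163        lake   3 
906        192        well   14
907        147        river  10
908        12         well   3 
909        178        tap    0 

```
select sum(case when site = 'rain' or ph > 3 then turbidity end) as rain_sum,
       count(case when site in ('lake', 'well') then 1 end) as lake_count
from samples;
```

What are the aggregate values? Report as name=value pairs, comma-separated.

[rain_sum: site = 'rain' or ph > 3]
sample_id=900: ✓ → 176
sample_id=901: ✗
sample_id=902: ✓ → 164
sample_id=903: ✗
sample_id=904: ✓ → 48
sample_id=905: ✗
sample_id=906: ✓ → 192
sample_id=907: ✓ → 147
sample_id=908: ✗
sample_id=909: ✗
rain_sum = 176 + 164 + 48 + 192 + 147 = 727
—
[lake_count: site in ('lake', 'well')]
sample_id=900: ✗
sample_id=901: ✗
sample_id=902: ✗
sample_id=903: ✗
sample_id=904: ✓ → 1
sample_id=905: ✓ → 1
sample_id=906: ✓ → 1
sample_id=907: ✗
sample_id=908: ✓ → 1
sample_id=909: ✗
lake_count = COUNT(1, 1, 1, 1) = 4

rain_sum=727, lake_count=4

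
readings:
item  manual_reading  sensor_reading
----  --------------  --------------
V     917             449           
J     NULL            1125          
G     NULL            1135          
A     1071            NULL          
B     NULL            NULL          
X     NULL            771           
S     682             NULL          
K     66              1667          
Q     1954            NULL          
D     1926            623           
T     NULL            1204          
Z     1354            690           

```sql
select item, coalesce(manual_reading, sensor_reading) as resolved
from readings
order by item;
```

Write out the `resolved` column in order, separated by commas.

1071, NULL, 1926, 1135, 1125, 66, 1954, 682, 1204, 917, 771, 1354

item=A: manual_reading=1071 → 1071
item=B: manual_reading=NULL, sensor_reading=NULL (all NULL) → NULL
item=D: manual_reading=1926 → 1926
item=G: manual_reading=NULL, sensor_reading=1135 → 1135
item=J: manual_reading=NULL, sensor_reading=1125 → 1125
item=K: manual_reading=66 → 66
item=Q: manual_reading=1954 → 1954
item=S: manual_reading=682 → 682
item=T: manual_reading=NULL, sensor_reading=1204 → 1204
item=V: manual_reading=917 → 917
item=X: manual_reading=NULL, sensor_reading=771 → 771
item=Z: manual_reading=1354 → 1354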